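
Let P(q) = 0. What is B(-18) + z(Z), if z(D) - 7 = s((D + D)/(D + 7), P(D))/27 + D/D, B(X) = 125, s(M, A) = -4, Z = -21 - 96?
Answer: 3587/27 ≈ 132.85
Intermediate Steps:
Z = -117
z(D) = 212/27 (z(D) = 7 + (-4/27 + D/D) = 7 + (-4*1/27 + 1) = 7 + (-4/27 + 1) = 7 + 23/27 = 212/27)
B(-18) + z(Z) = 125 + 212/27 = 3587/27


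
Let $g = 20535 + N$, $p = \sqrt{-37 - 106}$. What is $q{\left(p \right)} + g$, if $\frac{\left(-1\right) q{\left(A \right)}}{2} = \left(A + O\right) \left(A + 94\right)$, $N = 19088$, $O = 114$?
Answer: $18477 - 416 i \sqrt{143} \approx 18477.0 - 4974.6 i$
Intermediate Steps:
$p = i \sqrt{143}$ ($p = \sqrt{-143} = i \sqrt{143} \approx 11.958 i$)
$q{\left(A \right)} = - 2 \left(94 + A\right) \left(114 + A\right)$ ($q{\left(A \right)} = - 2 \left(A + 114\right) \left(A + 94\right) = - 2 \left(114 + A\right) \left(94 + A\right) = - 2 \left(94 + A\right) \left(114 + A\right)$)
$g = 39623$ ($g = 20535 + 19088 = 39623$)
$q{\left(p \right)} + g = \left(-21432 - 416 i \sqrt{143} - 2 \left(i \sqrt{143}\right)^{2}\right) + 39623 = \left(-21432 - 416 i \sqrt{143} - -286\right) + 39623 = \left(-21432 - 416 i \sqrt{143} + 286\right) + 39623 = \left(-21146 - 416 i \sqrt{143}\right) + 39623 = 18477 - 416 i \sqrt{143}$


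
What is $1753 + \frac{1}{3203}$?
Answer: $\frac{5614860}{3203} \approx 1753.0$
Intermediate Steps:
$1753 + \frac{1}{3203} = \frac{5614860}{3203}$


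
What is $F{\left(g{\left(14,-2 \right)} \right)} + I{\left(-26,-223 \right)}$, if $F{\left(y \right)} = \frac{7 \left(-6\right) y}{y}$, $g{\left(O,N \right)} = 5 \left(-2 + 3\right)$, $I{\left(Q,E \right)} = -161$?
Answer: $-203$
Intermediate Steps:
$g{\left(O,N \right)} = 5$ ($g{\left(O,N \right)} = 5 \cdot 1 = 5$)
$F{\left(y \right)} = -42$ ($F{\left(y \right)} = \frac{\left(-42\right) y}{y} = -42$)
$F{\left(g{\left(14,-2 \right)} \right)} + I{\left(-26,-223 \right)} = -42 - 161 = -203$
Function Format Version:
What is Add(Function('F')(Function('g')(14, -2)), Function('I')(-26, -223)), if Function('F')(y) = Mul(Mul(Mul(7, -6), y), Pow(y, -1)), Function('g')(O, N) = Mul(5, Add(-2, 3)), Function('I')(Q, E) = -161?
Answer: -203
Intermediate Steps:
Function('g')(O, N) = 5 (Function('g')(O, N) = Mul(5, 1) = 5)
Function('F')(y) = -42 (Function('F')(y) = Mul(Mul(-42, y), Pow(y, -1)) = -42)
Add(Function('F')(Function('g')(14, -2)), Function('I')(-26, -223)) = Add(-42, -161) = -203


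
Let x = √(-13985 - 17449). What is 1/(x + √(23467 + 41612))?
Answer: 1/(3*√7231 + 13*I*√186) ≈ 0.0026432 - 0.001837*I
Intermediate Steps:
x = 13*I*√186 (x = √(-31434) = 13*I*√186 ≈ 177.3*I)
1/(x + √(23467 + 41612)) = 1/(13*I*√186 + √(23467 + 41612)) = 1/(13*I*√186 + √65079) = 1/(13*I*√186 + 3*√7231) = 1/(3*√7231 + 13*I*√186)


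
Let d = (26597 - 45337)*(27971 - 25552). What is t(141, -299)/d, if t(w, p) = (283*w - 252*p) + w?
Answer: -28848/11333015 ≈ -0.0025455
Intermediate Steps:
t(w, p) = -252*p + 284*w (t(w, p) = (-252*p + 283*w) + w = -252*p + 284*w)
d = -45332060 (d = -18740*2419 = -45332060)
t(141, -299)/d = (-252*(-299) + 284*141)/(-45332060) = (75348 + 40044)*(-1/45332060) = 115392*(-1/45332060) = -28848/11333015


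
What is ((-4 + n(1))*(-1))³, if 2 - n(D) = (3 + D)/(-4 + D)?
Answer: 8/27 ≈ 0.29630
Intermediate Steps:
n(D) = 2 - (3 + D)/(-4 + D)
((-4 + n(1))*(-1))³ = ((-4 + (-11 + 1)/(-4 + 1))*(-1))³ = ((-4 - 10/(-3))*(-1))³ = ((-4 - ⅓*(-10))*(-1))³ = ((-4 + 10/3)*(-1))³ = (-⅔*(-1))³ = (⅔)³ = 8/27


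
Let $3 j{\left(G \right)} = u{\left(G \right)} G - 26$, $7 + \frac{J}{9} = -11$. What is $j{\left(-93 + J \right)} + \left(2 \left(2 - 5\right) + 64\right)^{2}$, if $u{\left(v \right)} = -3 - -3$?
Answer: $\frac{10066}{3} \approx 3355.3$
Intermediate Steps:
$J = -162$ ($J = -63 + 9 \left(-11\right) = -63 - 99 = -162$)
$u{\left(v \right)} = 0$ ($u{\left(v \right)} = -3 + 3 = 0$)
$j{\left(G \right)} = - \frac{26}{3}$ ($j{\left(G \right)} = \frac{0 G - 26}{3} = \frac{0 - 26}{3} = \frac{1}{3} \left(-26\right) = - \frac{26}{3}$)
$j{\left(-93 + J \right)} + \left(2 \left(2 - 5\right) + 64\right)^{2} = - \frac{26}{3} + \left(2 \left(2 - 5\right) + 64\right)^{2} = - \frac{26}{3} + \left(2 \left(-3\right) + 64\right)^{2} = - \frac{26}{3} + \left(-6 + 64\right)^{2} = - \frac{26}{3} + 58^{2} = - \frac{26}{3} + 3364 = \frac{10066}{3}$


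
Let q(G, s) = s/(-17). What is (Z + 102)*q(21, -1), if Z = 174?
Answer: 276/17 ≈ 16.235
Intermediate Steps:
q(G, s) = -s/17 (q(G, s) = s*(-1/17) = -s/17)
(Z + 102)*q(21, -1) = (174 + 102)*(-1/17*(-1)) = 276*(1/17) = 276/17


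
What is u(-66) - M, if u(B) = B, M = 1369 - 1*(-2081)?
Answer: -3516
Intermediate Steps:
M = 3450 (M = 1369 + 2081 = 3450)
u(-66) - M = -66 - 1*3450 = -66 - 3450 = -3516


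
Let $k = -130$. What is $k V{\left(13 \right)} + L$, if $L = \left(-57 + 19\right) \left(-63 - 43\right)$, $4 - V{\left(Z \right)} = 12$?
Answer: $5068$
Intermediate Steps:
$V{\left(Z \right)} = -8$ ($V{\left(Z \right)} = 4 - 12 = -8$)
$L = 4028$ ($L = \left(-38\right) \left(-106\right) = 4028$)
$k V{\left(13 \right)} + L = \left(-130\right) \left(-8\right) + 4028 = 1040 + 4028 = 5068$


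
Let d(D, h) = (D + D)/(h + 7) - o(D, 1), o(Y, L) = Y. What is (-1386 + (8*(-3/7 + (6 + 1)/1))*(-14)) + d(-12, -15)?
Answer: -2107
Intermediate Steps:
d(D, h) = -D + 2*D/(7 + h) (d(D, h) = (D + D)/(h + 7) - D = (2*D)/(7 + h) - D = 2*D/(7 + h) - D = -D + 2*D/(7 + h))
(-1386 + (8*(-3/7 + (6 + 1)/1))*(-14)) + d(-12, -15) = (-1386 + (8*(-3/7 + (6 + 1)/1))*(-14)) - 12*(-5 - 1*(-15))/(7 - 15) = (-1386 + (8*(-3*⅐ + 7*1))*(-14)) - 12*(-5 + 15)/(-8) = (-1386 + (8*(-3/7 + 7))*(-14)) - 12*(-⅛)*10 = (-1386 + (8*(46/7))*(-14)) + 15 = (-1386 + (368/7)*(-14)) + 15 = (-1386 - 736) + 15 = -2122 + 15 = -2107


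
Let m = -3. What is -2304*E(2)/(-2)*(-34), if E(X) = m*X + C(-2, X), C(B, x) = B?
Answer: 313344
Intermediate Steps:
E(X) = -2 - 3*X (E(X) = -3*X - 2 = -2 - 3*X)
-2304*E(2)/(-2)*(-34) = -2304*(-2 - 3*2)/(-2)*(-34) = -2304*(-2 - 6)*(-½)*(-34) = -2304*(-8*(-½))*(-34) = -2304*4*(-34) = -96*96*(-34) = -9216*(-34) = 313344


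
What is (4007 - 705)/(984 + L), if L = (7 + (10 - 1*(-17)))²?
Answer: 1651/1070 ≈ 1.5430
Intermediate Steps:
L = 1156 (L = (7 + (10 + 17))² = (7 + 27)² = 34² = 1156)
(4007 - 705)/(984 + L) = (4007 - 705)/(984 + 1156) = 3302/2140 = 3302*(1/2140) = 1651/1070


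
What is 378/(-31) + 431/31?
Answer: 53/31 ≈ 1.7097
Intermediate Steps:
378/(-31) + 431/31 = 378*(-1/31) + 431*(1/31) = -378/31 + 431/31 = 53/31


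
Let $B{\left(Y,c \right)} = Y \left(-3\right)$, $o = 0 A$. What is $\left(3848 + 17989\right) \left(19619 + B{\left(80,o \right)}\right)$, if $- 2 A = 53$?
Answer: $423179223$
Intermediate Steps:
$A = - \frac{53}{2}$ ($A = \left(- \frac{1}{2}\right) 53 = - \frac{53}{2} \approx -26.5$)
$o = 0$ ($o = 0 \left(- \frac{53}{2}\right) = 0$)
$B{\left(Y,c \right)} = - 3 Y$
$\left(3848 + 17989\right) \left(19619 + B{\left(80,o \right)}\right) = \left(3848 + 17989\right) \left(19619 - 240\right) = 21837 \left(19619 - 240\right) = 21837 \cdot 19379 = 423179223$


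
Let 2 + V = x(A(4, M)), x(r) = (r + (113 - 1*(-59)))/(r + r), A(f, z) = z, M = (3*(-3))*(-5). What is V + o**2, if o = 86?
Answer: 665677/90 ≈ 7396.4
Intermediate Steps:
M = 45 (M = -9*(-5) = 45)
x(r) = (172 + r)/(2*r) (x(r) = (r + (113 + 59))/((2*r)) = (r + 172)*(1/(2*r)) = (172 + r)*(1/(2*r)) = (172 + r)/(2*r))
V = 37/90 (V = -2 + (1/2)*(172 + 45)/45 = -2 + (1/2)*(1/45)*217 = -2 + 217/90 = 37/90 ≈ 0.41111)
V + o**2 = 37/90 + 86**2 = 37/90 + 7396 = 665677/90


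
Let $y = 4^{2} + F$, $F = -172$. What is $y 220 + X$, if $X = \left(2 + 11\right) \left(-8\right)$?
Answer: $-34424$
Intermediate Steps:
$y = -156$ ($y = 4^{2} - 172 = 16 - 172 = -156$)
$X = -104$ ($X = 13 \left(-8\right) = -104$)
$y 220 + X = \left(-156\right) 220 - 104 = -34320 - 104 = -34424$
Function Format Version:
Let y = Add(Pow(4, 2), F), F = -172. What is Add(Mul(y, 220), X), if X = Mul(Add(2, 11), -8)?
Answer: -34424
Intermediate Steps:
y = -156 (y = Add(Pow(4, 2), -172) = Add(16, -172) = -156)
X = -104 (X = Mul(13, -8) = -104)
Add(Mul(y, 220), X) = Add(Mul(-156, 220), -104) = Add(-34320, -104) = -34424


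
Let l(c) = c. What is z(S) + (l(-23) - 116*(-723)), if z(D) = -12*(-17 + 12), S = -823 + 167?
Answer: 83905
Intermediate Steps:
S = -656
z(D) = 60 (z(D) = -12*(-5) = 60)
z(S) + (l(-23) - 116*(-723)) = 60 + (-23 - 116*(-723)) = 60 + (-23 + 83868) = 60 + 83845 = 83905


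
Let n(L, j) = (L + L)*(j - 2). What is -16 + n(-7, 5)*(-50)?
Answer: 2084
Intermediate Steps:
n(L, j) = 2*L*(-2 + j) (n(L, j) = (2*L)*(-2 + j) = 2*L*(-2 + j))
-16 + n(-7, 5)*(-50) = -16 + (2*(-7)*(-2 + 5))*(-50) = -16 + (2*(-7)*3)*(-50) = -16 - 42*(-50) = -16 + 2100 = 2084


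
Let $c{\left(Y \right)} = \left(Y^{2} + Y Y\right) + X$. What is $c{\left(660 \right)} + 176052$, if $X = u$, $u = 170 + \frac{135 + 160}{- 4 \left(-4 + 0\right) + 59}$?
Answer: $\frac{15711389}{15} \approx 1.0474 \cdot 10^{6}$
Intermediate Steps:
$u = \frac{2609}{15}$ ($u = 170 + \frac{295}{\left(-4\right) \left(-4\right) + 59} = 170 + \frac{295}{16 + 59} = 170 + \frac{295}{75} = 170 + 295 \cdot \frac{1}{75} = 170 + \frac{59}{15} = \frac{2609}{15} \approx 173.93$)
$X = \frac{2609}{15} \approx 173.93$
$c{\left(Y \right)} = \frac{2609}{15} + 2 Y^{2}$ ($c{\left(Y \right)} = \left(Y^{2} + Y Y\right) + \frac{2609}{15} = \left(Y^{2} + Y^{2}\right) + \frac{2609}{15} = 2 Y^{2} + \frac{2609}{15} = \frac{2609}{15} + 2 Y^{2}$)
$c{\left(660 \right)} + 176052 = \left(\frac{2609}{15} + 2 \cdot 660^{2}\right) + 176052 = \left(\frac{2609}{15} + 2 \cdot 435600\right) + 176052 = \left(\frac{2609}{15} + 871200\right) + 176052 = \frac{13070609}{15} + 176052 = \frac{15711389}{15}$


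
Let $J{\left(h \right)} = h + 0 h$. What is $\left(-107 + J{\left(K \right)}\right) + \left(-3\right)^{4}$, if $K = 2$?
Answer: $-24$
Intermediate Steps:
$J{\left(h \right)} = h$ ($J{\left(h \right)} = h + 0 = h$)
$\left(-107 + J{\left(K \right)}\right) + \left(-3\right)^{4} = \left(-107 + 2\right) + \left(-3\right)^{4} = -105 + 81 = -24$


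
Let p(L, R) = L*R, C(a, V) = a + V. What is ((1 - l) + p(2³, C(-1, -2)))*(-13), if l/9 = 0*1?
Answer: 299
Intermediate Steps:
C(a, V) = V + a
l = 0 (l = 9*(0*1) = 9*0 = 0)
((1 - l) + p(2³, C(-1, -2)))*(-13) = ((1 - 1*0) + 2³*(-2 - 1))*(-13) = ((1 + 0) + 8*(-3))*(-13) = (1 - 24)*(-13) = -23*(-13) = 299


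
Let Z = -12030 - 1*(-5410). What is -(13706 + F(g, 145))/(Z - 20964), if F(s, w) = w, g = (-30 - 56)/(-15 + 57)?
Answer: 13851/27584 ≈ 0.50214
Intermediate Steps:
g = -43/21 (g = -86/42 = -86*1/42 = -43/21 ≈ -2.0476)
Z = -6620 (Z = -12030 + 5410 = -6620)
-(13706 + F(g, 145))/(Z - 20964) = -(13706 + 145)/(-6620 - 20964) = -13851/(-27584) = -13851*(-1)/27584 = -1*(-13851/27584) = 13851/27584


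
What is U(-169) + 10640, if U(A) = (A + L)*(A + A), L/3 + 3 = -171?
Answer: 244198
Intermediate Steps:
L = -522 (L = -9 + 3*(-171) = -9 - 513 = -522)
U(A) = 2*A*(-522 + A) (U(A) = (A - 522)*(A + A) = (-522 + A)*(2*A) = 2*A*(-522 + A))
U(-169) + 10640 = 2*(-169)*(-522 - 169) + 10640 = 2*(-169)*(-691) + 10640 = 233558 + 10640 = 244198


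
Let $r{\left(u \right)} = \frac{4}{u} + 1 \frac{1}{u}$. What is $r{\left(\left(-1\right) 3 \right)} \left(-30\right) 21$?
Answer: $1050$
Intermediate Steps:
$r{\left(u \right)} = \frac{5}{u}$ ($r{\left(u \right)} = \frac{4}{u} + \frac{1}{u} = \frac{5}{u}$)
$r{\left(\left(-1\right) 3 \right)} \left(-30\right) 21 = \frac{5}{\left(-1\right) 3} \left(-30\right) 21 = \frac{5}{-3} \left(-30\right) 21 = 5 \left(- \frac{1}{3}\right) \left(-30\right) 21 = \left(- \frac{5}{3}\right) \left(-30\right) 21 = 50 \cdot 21 = 1050$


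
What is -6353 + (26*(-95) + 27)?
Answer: -8796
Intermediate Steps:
-6353 + (26*(-95) + 27) = -6353 + (-2470 + 27) = -6353 - 2443 = -8796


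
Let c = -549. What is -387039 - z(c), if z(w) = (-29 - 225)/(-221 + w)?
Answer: -149010142/385 ≈ -3.8704e+5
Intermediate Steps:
z(w) = -254/(-221 + w)
-387039 - z(c) = -387039 - (-254)/(-221 - 549) = -387039 - (-254)/(-770) = -387039 - (-254)*(-1)/770 = -387039 - 1*127/385 = -387039 - 127/385 = -149010142/385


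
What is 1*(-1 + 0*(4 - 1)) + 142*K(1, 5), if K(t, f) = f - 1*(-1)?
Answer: 851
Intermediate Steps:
K(t, f) = 1 + f (K(t, f) = f + 1 = 1 + f)
1*(-1 + 0*(4 - 1)) + 142*K(1, 5) = 1*(-1 + 0*(4 - 1)) + 142*(1 + 5) = 1*(-1 + 0*3) + 142*6 = 1*(-1 + 0) + 852 = 1*(-1) + 852 = -1 + 852 = 851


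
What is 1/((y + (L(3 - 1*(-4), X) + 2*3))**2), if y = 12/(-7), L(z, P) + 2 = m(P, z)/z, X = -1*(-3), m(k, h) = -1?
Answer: 49/225 ≈ 0.21778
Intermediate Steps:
X = 3
L(z, P) = -2 - 1/z
y = -12/7 (y = 12*(-1/7) = -12/7 ≈ -1.7143)
1/((y + (L(3 - 1*(-4), X) + 2*3))**2) = 1/((-12/7 + ((-2 - 1/(3 - 1*(-4))) + 2*3))**2) = 1/((-12/7 + ((-2 - 1/(3 + 4)) + 6))**2) = 1/((-12/7 + ((-2 - 1/7) + 6))**2) = 1/((-12/7 + (-15/7 + 6))**2) = 1/((-12/7 + 27/7)**2) = 1/((15/7)**2) = 1/(225/49) = 49/225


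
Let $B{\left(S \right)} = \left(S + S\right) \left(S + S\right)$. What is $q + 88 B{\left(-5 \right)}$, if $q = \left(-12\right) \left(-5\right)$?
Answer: $8860$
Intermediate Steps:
$q = 60$
$B{\left(S \right)} = 4 S^{2}$ ($B{\left(S \right)} = 2 S 2 S = 4 S^{2}$)
$q + 88 B{\left(-5 \right)} = 60 + 88 \cdot 4 \left(-5\right)^{2} = 60 + 88 \cdot 4 \cdot 25 = 60 + 88 \cdot 100 = 60 + 8800 = 8860$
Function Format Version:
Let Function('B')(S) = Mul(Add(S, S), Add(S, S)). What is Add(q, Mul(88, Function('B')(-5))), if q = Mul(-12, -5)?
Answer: 8860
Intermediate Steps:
q = 60
Function('B')(S) = Mul(4, Pow(S, 2)) (Function('B')(S) = Mul(Mul(2, S), Mul(2, S)) = Mul(4, Pow(S, 2)))
Add(q, Mul(88, Function('B')(-5))) = Add(60, Mul(88, Mul(4, Pow(-5, 2)))) = Add(60, Mul(88, Mul(4, 25))) = Add(60, Mul(88, 100)) = Add(60, 8800) = 8860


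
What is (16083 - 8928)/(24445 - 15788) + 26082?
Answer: 225799029/8657 ≈ 26083.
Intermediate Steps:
(16083 - 8928)/(24445 - 15788) + 26082 = 7155/8657 + 26082 = 225799029/8657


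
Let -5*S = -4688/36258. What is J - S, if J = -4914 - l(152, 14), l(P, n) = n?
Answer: -446700904/90645 ≈ -4928.0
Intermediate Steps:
J = -4928 (J = -4914 - 1*14 = -4914 - 14 = -4928)
S = 2344/90645 (S = -(-4688)/(5*36258) = -⅕*(-2344/18129) = 2344/90645 ≈ 0.025859)
J - S = -4928 - 1*2344/90645 = -4928 - 2344/90645 = -446700904/90645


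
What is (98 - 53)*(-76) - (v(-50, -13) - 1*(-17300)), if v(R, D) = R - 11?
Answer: -20659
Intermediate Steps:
v(R, D) = -11 + R
(98 - 53)*(-76) - (v(-50, -13) - 1*(-17300)) = (98 - 53)*(-76) - ((-11 - 50) - 1*(-17300)) = 45*(-76) - (-61 + 17300) = -3420 - 1*17239 = -3420 - 17239 = -20659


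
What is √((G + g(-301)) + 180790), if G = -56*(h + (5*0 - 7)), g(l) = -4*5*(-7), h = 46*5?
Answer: √168442 ≈ 410.42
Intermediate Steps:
h = 230
g(l) = 140 (g(l) = -20*(-7) = 140)
G = -12488 (G = -56*(230 + (5*0 - 7)) = -56*(230 + (0 - 7)) = -56*(230 - 7) = -56*223 = -12488)
√((G + g(-301)) + 180790) = √((-12488 + 140) + 180790) = √(-12348 + 180790) = √168442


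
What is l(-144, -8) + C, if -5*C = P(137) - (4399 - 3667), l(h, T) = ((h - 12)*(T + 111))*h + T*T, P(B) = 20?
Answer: 11569992/5 ≈ 2.3140e+6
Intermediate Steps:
l(h, T) = T² + h*(-12 + h)*(111 + T) (l(h, T) = ((-12 + h)*(111 + T))*h + T² = h*(-12 + h)*(111 + T) + T² = T² + h*(-12 + h)*(111 + T))
C = 712/5 (C = -(20 - (4399 - 3667))/5 = -(20 - 1*732)/5 = -(20 - 732)/5 = -⅕*(-712) = 712/5 ≈ 142.40)
l(-144, -8) + C = ((-8)² - 1332*(-144) + 111*(-144)² - 8*(-144)² - 12*(-8)*(-144)) + 712/5 = (64 + 191808 + 111*20736 - 8*20736 - 13824) + 712/5 = (64 + 191808 + 2301696 - 165888 - 13824) + 712/5 = 2313856 + 712/5 = 11569992/5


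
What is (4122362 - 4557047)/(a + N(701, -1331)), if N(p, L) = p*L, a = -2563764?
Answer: 86937/699359 ≈ 0.12431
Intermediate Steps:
N(p, L) = L*p
(4122362 - 4557047)/(a + N(701, -1331)) = (4122362 - 4557047)/(-2563764 - 1331*701) = -434685/(-2563764 - 933031) = -434685/(-3496795) = -434685*(-1/3496795) = 86937/699359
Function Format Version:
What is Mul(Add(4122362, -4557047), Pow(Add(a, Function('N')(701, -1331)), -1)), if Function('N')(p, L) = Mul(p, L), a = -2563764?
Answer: Rational(86937, 699359) ≈ 0.12431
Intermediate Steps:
Function('N')(p, L) = Mul(L, p)
Mul(Add(4122362, -4557047), Pow(Add(a, Function('N')(701, -1331)), -1)) = Mul(Add(4122362, -4557047), Pow(Add(-2563764, Mul(-1331, 701)), -1)) = Mul(-434685, Pow(Add(-2563764, -933031), -1)) = Mul(-434685, Pow(-3496795, -1)) = Mul(-434685, Rational(-1, 3496795)) = Rational(86937, 699359)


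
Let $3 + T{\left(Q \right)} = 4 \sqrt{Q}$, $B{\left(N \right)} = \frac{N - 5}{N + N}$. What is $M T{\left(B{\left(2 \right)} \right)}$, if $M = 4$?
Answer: $-12 + 8 i \sqrt{3} \approx -12.0 + 13.856 i$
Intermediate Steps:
$B{\left(N \right)} = \frac{-5 + N}{2 N}$
$T{\left(Q \right)} = -3 + 4 \sqrt{Q}$
$M T{\left(B{\left(2 \right)} \right)} = 4 \left(-3 + 4 \sqrt{\frac{-5 + 2}{2 \cdot 2}}\right) = 4 \left(-3 + 4 \sqrt{\frac{1}{2} \cdot \frac{1}{2} \left(-3\right)}\right) = 4 \left(-3 + 4 \sqrt{- \frac{3}{4}}\right) = 4 \left(-3 + 4 \frac{i \sqrt{3}}{2}\right) = 4 \left(-3 + 2 i \sqrt{3}\right) = -12 + 8 i \sqrt{3}$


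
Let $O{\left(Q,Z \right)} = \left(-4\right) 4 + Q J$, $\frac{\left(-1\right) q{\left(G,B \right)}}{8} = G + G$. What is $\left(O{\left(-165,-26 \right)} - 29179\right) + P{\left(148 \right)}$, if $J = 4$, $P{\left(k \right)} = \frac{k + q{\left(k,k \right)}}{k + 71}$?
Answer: $- \frac{2180155}{73} \approx -29865.0$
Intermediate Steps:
$q{\left(G,B \right)} = - 16 G$ ($q{\left(G,B \right)} = - 8 \left(G + G\right) = - 8 \cdot 2 G = - 16 G$)
$P{\left(k \right)} = - \frac{15 k}{71 + k}$ ($P{\left(k \right)} = \frac{k - 16 k}{k + 71} = \frac{\left(-15\right) k}{71 + k} = - \frac{15 k}{71 + k}$)
$O{\left(Q,Z \right)} = -16 + 4 Q$ ($O{\left(Q,Z \right)} = \left(-4\right) 4 + Q 4 = -16 + 4 Q$)
$\left(O{\left(-165,-26 \right)} - 29179\right) + P{\left(148 \right)} = \left(\left(-16 + 4 \left(-165\right)\right) - 29179\right) - \frac{2220}{71 + 148} = \left(\left(-16 - 660\right) - 29179\right) - \frac{2220}{219} = \left(-676 - 29179\right) - 2220 \cdot \frac{1}{219} = -29855 - \frac{740}{73} = - \frac{2180155}{73}$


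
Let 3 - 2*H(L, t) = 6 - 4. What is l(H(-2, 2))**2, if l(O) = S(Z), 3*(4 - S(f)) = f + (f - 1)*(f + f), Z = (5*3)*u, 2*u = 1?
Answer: 961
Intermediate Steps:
u = 1/2 (u = (1/2)*1 = 1/2 ≈ 0.50000)
H(L, t) = 1/2 (H(L, t) = 3/2 - (6 - 4)/2 = 3/2 - 1/2*2 = 3/2 - 1 = 1/2)
Z = 15/2 (Z = (5*3)*(1/2) = 15*(1/2) = 15/2 ≈ 7.5000)
S(f) = 4 - f/3 - 2*f*(-1 + f)/3 (S(f) = 4 - (f + (f - 1)*(f + f))/3 = 4 - (f + (-1 + f)*(2*f))/3 = 4 - (f + 2*f*(-1 + f))/3 = 4 + (-f/3 - 2*f*(-1 + f)/3) = 4 - f/3 - 2*f*(-1 + f)/3)
l(O) = -31 (l(O) = 4 - 2*(15/2)**2/3 + (1/3)*(15/2) = 4 - 2/3*225/4 + 5/2 = 4 - 75/2 + 5/2 = -31)
l(H(-2, 2))**2 = (-31)**2 = 961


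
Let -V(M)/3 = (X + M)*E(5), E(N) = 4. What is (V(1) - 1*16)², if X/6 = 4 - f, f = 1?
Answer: 59536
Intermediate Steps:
X = 18 (X = 6*(4 - 1*1) = 6*(4 - 1) = 6*3 = 18)
V(M) = -216 - 12*M (V(M) = -3*(18 + M)*4 = -3*(72 + 4*M) = -216 - 12*M)
(V(1) - 1*16)² = ((-216 - 12*1) - 1*16)² = ((-216 - 12) - 16)² = (-228 - 16)² = (-244)² = 59536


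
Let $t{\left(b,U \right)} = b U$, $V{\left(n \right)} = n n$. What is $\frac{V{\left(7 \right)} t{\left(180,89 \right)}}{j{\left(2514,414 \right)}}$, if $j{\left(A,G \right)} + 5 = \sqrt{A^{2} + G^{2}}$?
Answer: $\frac{3924900}{6491567} + \frac{4709880 \sqrt{180322}}{6491567} \approx 308.7$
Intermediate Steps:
$V{\left(n \right)} = n^{2}$
$t{\left(b,U \right)} = U b$
$j{\left(A,G \right)} = -5 + \sqrt{A^{2} + G^{2}}$
$\frac{V{\left(7 \right)} t{\left(180,89 \right)}}{j{\left(2514,414 \right)}} = \frac{7^{2} \cdot 89 \cdot 180}{-5 + \sqrt{2514^{2} + 414^{2}}} = \frac{49 \cdot 16020}{-5 + \sqrt{6320196 + 171396}} = \frac{784980}{-5 + \sqrt{6491592}} = \frac{784980}{-5 + 6 \sqrt{180322}}$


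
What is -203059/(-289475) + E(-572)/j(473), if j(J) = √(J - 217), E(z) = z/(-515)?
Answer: 91939293/119263700 ≈ 0.77089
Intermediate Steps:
E(z) = -z/515 (E(z) = z*(-1/515) = -z/515)
j(J) = √(-217 + J)
-203059/(-289475) + E(-572)/j(473) = -203059/(-289475) + (-1/515*(-572))/(√(-217 + 473)) = -203059*(-1/289475) + 572/(515*(√256)) = 203059/289475 + (572/515)/16 = 203059/289475 + (572/515)*(1/16) = 203059/289475 + 143/2060 = 91939293/119263700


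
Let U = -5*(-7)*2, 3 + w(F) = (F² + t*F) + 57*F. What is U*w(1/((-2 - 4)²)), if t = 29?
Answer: -27685/648 ≈ -42.724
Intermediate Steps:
w(F) = -3 + F² + 86*F (w(F) = -3 + ((F² + 29*F) + 57*F) = -3 + (F² + 86*F) = -3 + F² + 86*F)
U = 70 (U = 35*2 = 70)
U*w(1/((-2 - 4)²)) = 70*(-3 + (1/((-2 - 4)²))² + 86/((-2 - 4)²)) = 70*(-3 + (1/((-6)²))² + 86/((-6)²)) = 70*(-3 + (1/36)² + 86/36) = 70*(-3 + (1/36)² + 86*(1/36)) = 70*(-3 + 1/1296 + 43/18) = 70*(-791/1296) = -27685/648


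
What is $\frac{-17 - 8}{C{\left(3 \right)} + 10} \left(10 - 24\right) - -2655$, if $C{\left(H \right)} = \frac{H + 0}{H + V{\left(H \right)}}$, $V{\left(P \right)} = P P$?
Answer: $\frac{110255}{41} \approx 2689.1$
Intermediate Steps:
$V{\left(P \right)} = P^{2}$
$C{\left(H \right)} = \frac{H}{H + H^{2}}$ ($C{\left(H \right)} = \frac{H + 0}{H + H^{2}} = \frac{H}{H + H^{2}}$)
$\frac{-17 - 8}{C{\left(3 \right)} + 10} \left(10 - 24\right) - -2655 = \frac{-17 - 8}{\frac{1}{1 + 3} + 10} \left(10 - 24\right) - -2655 = - \frac{25}{\frac{1}{4} + 10} \left(-14\right) + 2655 = - \frac{25}{\frac{41}{4}} \left(-14\right) + 2655 = \left(-25\right) \frac{4}{41} \left(-14\right) + 2655 = \left(- \frac{100}{41}\right) \left(-14\right) + 2655 = \frac{1400}{41} + 2655 = \frac{110255}{41}$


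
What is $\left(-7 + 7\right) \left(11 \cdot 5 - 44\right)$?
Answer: $0$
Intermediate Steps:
$\left(-7 + 7\right) \left(11 \cdot 5 - 44\right) = 0 \left(55 - 44\right) = 0 \cdot 11 = 0$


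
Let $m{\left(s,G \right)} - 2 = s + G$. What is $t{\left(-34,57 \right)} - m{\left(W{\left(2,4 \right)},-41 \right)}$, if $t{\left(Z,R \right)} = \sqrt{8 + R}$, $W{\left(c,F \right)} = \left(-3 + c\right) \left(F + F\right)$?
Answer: $47 + \sqrt{65} \approx 55.062$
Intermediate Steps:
$W{\left(c,F \right)} = 2 F \left(-3 + c\right)$ ($W{\left(c,F \right)} = \left(-3 + c\right) 2 F = 2 F \left(-3 + c\right)$)
$m{\left(s,G \right)} = 2 + G + s$ ($m{\left(s,G \right)} = 2 + \left(s + G\right) = 2 + \left(G + s\right) = 2 + G + s$)
$t{\left(-34,57 \right)} - m{\left(W{\left(2,4 \right)},-41 \right)} = \sqrt{8 + 57} - \left(2 - 41 + 2 \cdot 4 \left(-3 + 2\right)\right) = \sqrt{65} - \left(2 - 41 + 2 \cdot 4 \left(-1\right)\right) = \sqrt{65} - \left(2 - 41 - 8\right) = \sqrt{65} - -47 = \sqrt{65} + 47 = 47 + \sqrt{65}$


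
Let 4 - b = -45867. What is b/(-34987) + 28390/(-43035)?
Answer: -593467883/301133109 ≈ -1.9708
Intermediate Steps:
b = 45871 (b = 4 - 1*(-45867) = 4 + 45867 = 45871)
b/(-34987) + 28390/(-43035) = 45871/(-34987) + 28390/(-43035) = 45871*(-1/34987) + 28390*(-1/43035) = -45871/34987 - 5678/8607 = -593467883/301133109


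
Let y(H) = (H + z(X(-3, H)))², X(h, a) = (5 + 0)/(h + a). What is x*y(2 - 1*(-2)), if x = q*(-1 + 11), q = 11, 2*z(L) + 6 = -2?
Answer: 0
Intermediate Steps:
X(h, a) = 5/(a + h)
z(L) = -4 (z(L) = -3 + (½)*(-2) = -3 - 1 = -4)
x = 110 (x = 11*(-1 + 11) = 11*10 = 110)
y(H) = (-4 + H)² (y(H) = (H - 4)² = (-4 + H)²)
x*y(2 - 1*(-2)) = 110*(-4 + (2 - 1*(-2)))² = 110*(-4 + (2 + 2))² = 110*(-4 + 4)² = 110*0² = 110*0 = 0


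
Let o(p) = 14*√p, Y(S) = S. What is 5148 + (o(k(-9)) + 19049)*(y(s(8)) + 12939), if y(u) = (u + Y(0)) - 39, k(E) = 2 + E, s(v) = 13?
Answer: 245984885 + 180782*I*√7 ≈ 2.4598e+8 + 4.783e+5*I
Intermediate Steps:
y(u) = -39 + u (y(u) = (u + 0) - 39 = u - 39 = -39 + u)
5148 + (o(k(-9)) + 19049)*(y(s(8)) + 12939) = 5148 + (14*√(2 - 9) + 19049)*((-39 + 13) + 12939) = 5148 + (14*√(-7) + 19049)*(-26 + 12939) = 5148 + (14*(I*√7) + 19049)*12913 = 5148 + (14*I*√7 + 19049)*12913 = 5148 + (19049 + 14*I*√7)*12913 = 5148 + (245979737 + 180782*I*√7) = 245984885 + 180782*I*√7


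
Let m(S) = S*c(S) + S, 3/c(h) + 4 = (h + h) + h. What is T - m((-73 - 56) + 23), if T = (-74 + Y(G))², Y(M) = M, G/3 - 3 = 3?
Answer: 521803/161 ≈ 3241.0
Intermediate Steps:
c(h) = 3/(-4 + 3*h) (c(h) = 3/(-4 + ((h + h) + h)) = 3/(-4 + (2*h + h)) = 3/(-4 + 3*h))
G = 18 (G = 9 + 3*3 = 9 + 9 = 18)
m(S) = S + 3*S/(-4 + 3*S) (m(S) = S*(3/(-4 + 3*S)) + S = 3*S/(-4 + 3*S) + S = S + 3*S/(-4 + 3*S))
T = 3136 (T = (-74 + 18)² = (-56)² = 3136)
T - m((-73 - 56) + 23) = 3136 - ((-73 - 56) + 23)*(-1 + 3*((-73 - 56) + 23))/(-4 + 3*((-73 - 56) + 23)) = 3136 - (-129 + 23)*(-1 + 3*(-129 + 23))/(-4 + 3*(-129 + 23)) = 3136 - (-106)*(-1 + 3*(-106))/(-4 + 3*(-106)) = 3136 - (-106)*(-1 - 318)/(-4 - 318) = 3136 - (-106)*(-319)/(-322) = 3136 - (-106)*(-1)*(-319)/322 = 3136 - 1*(-16907/161) = 3136 + 16907/161 = 521803/161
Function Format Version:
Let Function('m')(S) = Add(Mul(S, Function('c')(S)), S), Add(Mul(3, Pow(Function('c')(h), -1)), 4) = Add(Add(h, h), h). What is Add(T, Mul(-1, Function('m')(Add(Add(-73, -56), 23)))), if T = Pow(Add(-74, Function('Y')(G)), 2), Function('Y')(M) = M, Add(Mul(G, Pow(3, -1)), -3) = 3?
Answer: Rational(521803, 161) ≈ 3241.0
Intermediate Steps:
Function('c')(h) = Mul(3, Pow(Add(-4, Mul(3, h)), -1)) (Function('c')(h) = Mul(3, Pow(Add(-4, Add(Add(h, h), h)), -1)) = Mul(3, Pow(Add(-4, Add(Mul(2, h), h)), -1)) = Mul(3, Pow(Add(-4, Mul(3, h)), -1)))
G = 18 (G = Add(9, Mul(3, 3)) = Add(9, 9) = 18)
Function('m')(S) = Add(S, Mul(3, S, Pow(Add(-4, Mul(3, S)), -1))) (Function('m')(S) = Add(Mul(S, Mul(3, Pow(Add(-4, Mul(3, S)), -1))), S) = Add(Mul(3, S, Pow(Add(-4, Mul(3, S)), -1)), S) = Add(S, Mul(3, S, Pow(Add(-4, Mul(3, S)), -1))))
T = 3136 (T = Pow(Add(-74, 18), 2) = Pow(-56, 2) = 3136)
Add(T, Mul(-1, Function('m')(Add(Add(-73, -56), 23)))) = Add(3136, Mul(-1, Mul(Add(Add(-73, -56), 23), Pow(Add(-4, Mul(3, Add(Add(-73, -56), 23))), -1), Add(-1, Mul(3, Add(Add(-73, -56), 23)))))) = Add(3136, Mul(-1, Mul(Add(-129, 23), Pow(Add(-4, Mul(3, Add(-129, 23))), -1), Add(-1, Mul(3, Add(-129, 23)))))) = Add(3136, Mul(-1, Mul(-106, Pow(Add(-4, Mul(3, -106)), -1), Add(-1, Mul(3, -106))))) = Add(3136, Mul(-1, Mul(-106, Pow(Add(-4, -318), -1), Add(-1, -318)))) = Add(3136, Mul(-1, Mul(-106, Pow(-322, -1), -319))) = Add(3136, Mul(-1, Mul(-106, Rational(-1, 322), -319))) = Add(3136, Mul(-1, Rational(-16907, 161))) = Add(3136, Rational(16907, 161)) = Rational(521803, 161)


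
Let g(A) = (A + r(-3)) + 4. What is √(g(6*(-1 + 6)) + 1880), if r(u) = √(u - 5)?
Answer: √(1914 + 2*I*√2) ≈ 43.749 + 0.0323*I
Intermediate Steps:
r(u) = √(-5 + u)
g(A) = 4 + A + 2*I*√2 (g(A) = (A + √(-5 - 3)) + 4 = (A + √(-8)) + 4 = (A + 2*I*√2) + 4 = 4 + A + 2*I*√2)
√(g(6*(-1 + 6)) + 1880) = √((4 + 6*(-1 + 6) + 2*I*√2) + 1880) = √((4 + 6*5 + 2*I*√2) + 1880) = √((4 + 30 + 2*I*√2) + 1880) = √((34 + 2*I*√2) + 1880) = √(1914 + 2*I*√2)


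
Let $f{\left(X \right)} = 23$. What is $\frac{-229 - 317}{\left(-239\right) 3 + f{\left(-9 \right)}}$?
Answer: $\frac{273}{347} \approx 0.78674$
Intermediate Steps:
$\frac{-229 - 317}{\left(-239\right) 3 + f{\left(-9 \right)}} = \frac{-229 - 317}{\left(-239\right) 3 + 23} = - \frac{546}{-717 + 23} = - \frac{546}{-694} = \left(-546\right) \left(- \frac{1}{694}\right) = \frac{273}{347}$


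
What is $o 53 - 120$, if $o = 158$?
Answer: $8254$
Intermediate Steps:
$o 53 - 120 = 158 \cdot 53 - 120 = 8374 - 120 = 8254$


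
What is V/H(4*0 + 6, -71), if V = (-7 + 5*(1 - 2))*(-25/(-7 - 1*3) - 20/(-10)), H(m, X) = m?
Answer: -9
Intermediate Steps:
V = -54 (V = (-7 + 5*(-1))*(-25/(-7 - 3) - 20*(-⅒)) = (-7 - 5)*(-25/(-10) + 2) = -12*(-25*(-⅒) + 2) = -12*(5/2 + 2) = -12*9/2 = -54)
V/H(4*0 + 6, -71) = -54/(4*0 + 6) = -54/(0 + 6) = -54/6 = -54*⅙ = -9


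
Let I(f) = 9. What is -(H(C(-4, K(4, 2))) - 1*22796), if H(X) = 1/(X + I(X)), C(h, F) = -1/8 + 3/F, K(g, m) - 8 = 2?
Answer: 8366092/367 ≈ 22796.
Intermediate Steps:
K(g, m) = 10 (K(g, m) = 8 + 2 = 10)
C(h, F) = -⅛ + 3/F (C(h, F) = -1*⅛ + 3/F = -⅛ + 3/F)
H(X) = 1/(9 + X) (H(X) = 1/(X + 9) = 1/(9 + X))
-(H(C(-4, K(4, 2))) - 1*22796) = -(1/(9 + (⅛)*(24 - 1*10)/10) - 1*22796) = -(1/(9 + (⅛)*(⅒)*(24 - 10)) - 22796) = -(1/(9 + (⅛)*(⅒)*14) - 22796) = -(1/(9 + 7/40) - 22796) = -(1/(367/40) - 22796) = -(40/367 - 22796) = -1*(-8366092/367) = 8366092/367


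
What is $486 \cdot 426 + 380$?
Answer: $207416$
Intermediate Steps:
$486 \cdot 426 + 380 = 207036 + 380 = 207416$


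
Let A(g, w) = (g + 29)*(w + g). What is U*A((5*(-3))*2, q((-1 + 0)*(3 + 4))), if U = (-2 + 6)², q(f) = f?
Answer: 592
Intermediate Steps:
A(g, w) = (29 + g)*(g + w)
U = 16 (U = 4² = 16)
U*A((5*(-3))*2, q((-1 + 0)*(3 + 4))) = 16*(((5*(-3))*2)² + 29*((5*(-3))*2) + 29*((-1 + 0)*(3 + 4)) + ((5*(-3))*2)*((-1 + 0)*(3 + 4))) = 16*((-15*2)² + 29*(-15*2) + 29*(-1*7) + (-15*2)*(-1*7)) = 16*((-30)² + 29*(-30) + 29*(-7) - 30*(-7)) = 16*(900 - 870 - 203 + 210) = 16*37 = 592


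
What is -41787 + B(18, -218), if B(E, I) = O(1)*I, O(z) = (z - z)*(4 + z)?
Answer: -41787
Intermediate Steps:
O(z) = 0 (O(z) = 0*(4 + z) = 0)
B(E, I) = 0 (B(E, I) = 0*I = 0)
-41787 + B(18, -218) = -41787 + 0 = -41787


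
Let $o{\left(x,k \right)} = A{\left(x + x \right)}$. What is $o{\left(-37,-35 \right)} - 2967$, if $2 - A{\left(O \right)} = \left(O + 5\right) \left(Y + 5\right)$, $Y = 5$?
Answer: $-2275$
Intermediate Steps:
$A{\left(O \right)} = -48 - 10 O$ ($A{\left(O \right)} = 2 - \left(O + 5\right) \left(5 + 5\right) = 2 - \left(5 + O\right) 10 = 2 - \left(50 + 10 O\right) = -48 - 10 O$)
$o{\left(x,k \right)} = -48 - 20 x$ ($o{\left(x,k \right)} = -48 - 10 \left(x + x\right) = -48 - 10 \cdot 2 x = -48 - 20 x$)
$o{\left(-37,-35 \right)} - 2967 = \left(-48 - -740\right) - 2967 = \left(-48 + 740\right) - 2967 = 692 - 2967 = -2275$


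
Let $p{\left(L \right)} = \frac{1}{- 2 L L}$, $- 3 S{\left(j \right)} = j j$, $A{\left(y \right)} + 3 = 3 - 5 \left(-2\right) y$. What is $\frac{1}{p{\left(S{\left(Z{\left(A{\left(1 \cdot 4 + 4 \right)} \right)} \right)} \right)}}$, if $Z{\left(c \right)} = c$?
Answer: $- \frac{81920000}{9} \approx -9.1022 \cdot 10^{6}$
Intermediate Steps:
$A{\left(y \right)} = 10 y$ ($A{\left(y \right)} = -3 - \left(-3 + 5 \left(-2\right) y\right) = -3 - \left(-3 - 10 y\right) = -3 + \left(3 + 10 y\right) = 10 y$)
$S{\left(j \right)} = - \frac{j^{2}}{3}$ ($S{\left(j \right)} = - \frac{j j}{3} = - \frac{j^{2}}{3}$)
$p{\left(L \right)} = - \frac{1}{2 L^{2}}$ ($p{\left(L \right)} = \frac{1}{\left(-2\right) L^{2}} = - \frac{1}{2 L^{2}}$)
$\frac{1}{p{\left(S{\left(Z{\left(A{\left(1 \cdot 4 + 4 \right)} \right)} \right)} \right)}} = \frac{1}{\left(- \frac{1}{2}\right) \frac{1}{\frac{10000}{9} \left(1 \cdot 4 + 4\right)^{4}}} = \frac{1}{\left(- \frac{1}{2}\right) \frac{1}{\frac{10000}{9} \left(4 + 4\right)^{4}}} = \frac{1}{\left(- \frac{1}{2}\right) \frac{1}{\frac{40960000}{9}}} = \frac{1}{\left(- \frac{1}{2}\right) \frac{9}{40960000}} = \frac{1}{- \frac{9}{81920000}} = - \frac{81920000}{9}$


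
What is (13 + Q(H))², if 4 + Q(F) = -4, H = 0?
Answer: 25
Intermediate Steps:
Q(F) = -8 (Q(F) = -4 - 4 = -8)
(13 + Q(H))² = (13 - 8)² = 5² = 25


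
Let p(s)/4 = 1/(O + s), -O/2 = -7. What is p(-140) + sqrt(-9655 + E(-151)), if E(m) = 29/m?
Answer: -2/63 + I*sqrt(220148034)/151 ≈ -0.031746 + 98.261*I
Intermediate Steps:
O = 14 (O = -2*(-7) = 14)
p(s) = 4/(14 + s)
p(-140) + sqrt(-9655 + E(-151)) = 4/(14 - 140) + sqrt(-9655 + 29/(-151)) = 4/(-126) + sqrt(-9655 + 29*(-1/151)) = 4*(-1/126) + sqrt(-9655 - 29/151) = -2/63 + sqrt(-1457934/151) = -2/63 + I*sqrt(220148034)/151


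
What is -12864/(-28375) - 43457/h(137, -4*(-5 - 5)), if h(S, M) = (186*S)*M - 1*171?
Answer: 11876725801/28917217875 ≈ 0.41071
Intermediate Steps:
h(S, M) = -171 + 186*M*S (h(S, M) = 186*M*S - 171 = -171 + 186*M*S)
-12864/(-28375) - 43457/h(137, -4*(-5 - 5)) = -12864/(-28375) - 43457/(-171 + 186*(-4*(-5 - 5))*137) = -12864*(-1/28375) - 43457/(-171 + 186*(-4*(-10))*137) = 12864/28375 - 43457/(-171 + 186*40*137) = 12864/28375 - 43457/(-171 + 1019280) = 12864/28375 - 43457/1019109 = 11876725801/28917217875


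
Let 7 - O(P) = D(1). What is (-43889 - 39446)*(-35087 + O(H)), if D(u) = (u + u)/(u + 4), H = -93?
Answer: 2923425134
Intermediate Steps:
D(u) = 2*u/(4 + u) (D(u) = (2*u)/(4 + u) = 2*u/(4 + u))
O(P) = 33/5 (O(P) = 7 - 2/(4 + 1) = 7 - 2/5 = 33/5)
(-43889 - 39446)*(-35087 + O(H)) = (-43889 - 39446)*(-35087 + 33/5) = -83335*(-175402/5) = 2923425134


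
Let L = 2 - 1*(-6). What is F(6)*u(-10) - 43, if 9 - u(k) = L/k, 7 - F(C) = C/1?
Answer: -166/5 ≈ -33.200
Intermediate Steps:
L = 8 (L = 2 + 6 = 8)
F(C) = 7 - C (F(C) = 7 - C/1 = 7 - C)
u(k) = 9 - 8/k
F(6)*u(-10) - 43 = (7 - 1*6)*(9 - 8/(-10)) - 43 = (7 - 6)*(9 - 8*(-1/10)) - 43 = 1*(9 + 4/5) - 43 = 1*(49/5) - 43 = 49/5 - 43 = -166/5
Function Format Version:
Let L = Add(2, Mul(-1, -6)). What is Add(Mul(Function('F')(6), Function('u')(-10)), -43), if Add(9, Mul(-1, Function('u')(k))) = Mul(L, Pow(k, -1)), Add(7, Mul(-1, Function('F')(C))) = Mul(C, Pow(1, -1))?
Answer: Rational(-166, 5) ≈ -33.200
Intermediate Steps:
L = 8 (L = Add(2, 6) = 8)
Function('F')(C) = Add(7, Mul(-1, C)) (Function('F')(C) = Add(7, Mul(-1, Mul(C, Pow(1, -1)))) = Add(7, Mul(-1, Mul(C, 1))) = Add(7, Mul(-1, C)))
Function('u')(k) = Add(9, Mul(-8, Pow(k, -1))) (Function('u')(k) = Add(9, Mul(-1, Mul(8, Pow(k, -1)))) = Add(9, Mul(-8, Pow(k, -1))))
Add(Mul(Function('F')(6), Function('u')(-10)), -43) = Add(Mul(Add(7, Mul(-1, 6)), Add(9, Mul(-8, Pow(-10, -1)))), -43) = Add(Mul(Add(7, -6), Add(9, Mul(-8, Rational(-1, 10)))), -43) = Add(Mul(1, Add(9, Rational(4, 5))), -43) = Add(Mul(1, Rational(49, 5)), -43) = Add(Rational(49, 5), -43) = Rational(-166, 5)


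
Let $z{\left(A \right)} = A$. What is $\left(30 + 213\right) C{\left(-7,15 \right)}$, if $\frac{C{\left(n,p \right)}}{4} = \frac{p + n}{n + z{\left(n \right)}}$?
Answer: $- \frac{3888}{7} \approx -555.43$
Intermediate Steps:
$C{\left(n,p \right)} = \frac{2 \left(n + p\right)}{n}$ ($C{\left(n,p \right)} = 4 \frac{p + n}{n + n} = 4 \frac{n + p}{2 n} = \frac{2 \left(n + p\right)}{n}$)
$\left(30 + 213\right) C{\left(-7,15 \right)} = \left(30 + 213\right) \left(2 + 2 \cdot 15 \frac{1}{-7}\right) = 243 \left(2 + 2 \cdot 15 \left(- \frac{1}{7}\right)\right) = 243 \left(2 - \frac{30}{7}\right) = 243 \left(- \frac{16}{7}\right) = - \frac{3888}{7}$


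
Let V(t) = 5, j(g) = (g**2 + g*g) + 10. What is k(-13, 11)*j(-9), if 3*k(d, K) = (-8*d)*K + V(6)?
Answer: 65876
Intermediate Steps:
j(g) = 10 + 2*g**2 (j(g) = (g**2 + g**2) + 10 = 2*g**2 + 10 = 10 + 2*g**2)
k(d, K) = 5/3 - 8*K*d/3 (k(d, K) = ((-8*d)*K + 5)/3 = (-8*K*d + 5)/3 = (5 - 8*K*d)/3 = 5/3 - 8*K*d/3)
k(-13, 11)*j(-9) = (5/3 - 8/3*11*(-13))*(10 + 2*(-9)**2) = (5/3 + 1144/3)*(10 + 2*81) = 383*(10 + 162) = 383*172 = 65876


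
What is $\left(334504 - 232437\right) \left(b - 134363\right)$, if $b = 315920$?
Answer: $18530978319$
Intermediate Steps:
$\left(334504 - 232437\right) \left(b - 134363\right) = \left(334504 - 232437\right) \left(315920 - 134363\right) = 102067 \cdot 181557 = 18530978319$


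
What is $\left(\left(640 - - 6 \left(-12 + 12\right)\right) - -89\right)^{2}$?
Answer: $531441$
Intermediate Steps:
$\left(\left(640 - - 6 \left(-12 + 12\right)\right) - -89\right)^{2} = \left(\left(640 - \left(-6\right) 0\right) + 89\right)^{2} = \left(\left(640 - 0\right) + 89\right)^{2} = \left(\left(640 + 0\right) + 89\right)^{2} = \left(640 + 89\right)^{2} = 729^{2} = 531441$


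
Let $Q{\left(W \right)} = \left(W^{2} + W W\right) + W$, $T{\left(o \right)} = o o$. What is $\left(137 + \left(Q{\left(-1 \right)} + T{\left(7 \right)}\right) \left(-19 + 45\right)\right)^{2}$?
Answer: $2064969$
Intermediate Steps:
$T{\left(o \right)} = o^{2}$
$Q{\left(W \right)} = W + 2 W^{2}$ ($Q{\left(W \right)} = \left(W^{2} + W^{2}\right) + W = 2 W^{2} + W = W + 2 W^{2}$)
$\left(137 + \left(Q{\left(-1 \right)} + T{\left(7 \right)}\right) \left(-19 + 45\right)\right)^{2} = \left(137 + \left(- (1 + 2 \left(-1\right)) + 7^{2}\right) \left(-19 + 45\right)\right)^{2} = \left(137 + \left(- (1 - 2) + 49\right) 26\right)^{2} = \left(137 + \left(\left(-1\right) \left(-1\right) + 49\right) 26\right)^{2} = \left(137 + \left(1 + 49\right) 26\right)^{2} = \left(137 + 50 \cdot 26\right)^{2} = \left(137 + 1300\right)^{2} = 1437^{2} = 2064969$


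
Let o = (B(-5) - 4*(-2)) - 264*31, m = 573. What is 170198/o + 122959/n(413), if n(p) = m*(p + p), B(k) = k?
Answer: -26516148475/1290683646 ≈ -20.544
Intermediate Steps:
n(p) = 1146*p (n(p) = 573*(p + p) = 573*(2*p) = 1146*p)
o = -8181 (o = (-5 - 4*(-2)) - 264*31 = (-5 + 8) - 8184 = 3 - 8184 = -8181)
170198/o + 122959/n(413) = 170198/(-8181) + 122959/((1146*413)) = 170198*(-1/8181) + 122959/473298 = -170198/8181 + 122959*(1/473298) = -170198/8181 + 122959/473298 = -26516148475/1290683646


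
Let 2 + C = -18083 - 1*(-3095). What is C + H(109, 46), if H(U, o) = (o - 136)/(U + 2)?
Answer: -554660/37 ≈ -14991.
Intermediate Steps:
C = -14990 (C = -2 + (-18083 - 1*(-3095)) = -2 + (-18083 + 3095) = -2 - 14988 = -14990)
H(U, o) = (-136 + o)/(2 + U)
C + H(109, 46) = -14990 + (-136 + 46)/(2 + 109) = -14990 - 90/111 = -14990 + (1/111)*(-90) = -14990 - 30/37 = -554660/37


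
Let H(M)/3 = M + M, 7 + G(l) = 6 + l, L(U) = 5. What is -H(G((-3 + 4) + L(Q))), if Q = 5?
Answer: -30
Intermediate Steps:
G(l) = -1 + l (G(l) = -7 + (6 + l) = -1 + l)
H(M) = 6*M (H(M) = 3*(M + M) = 3*(2*M) = 6*M)
-H(G((-3 + 4) + L(Q))) = -6*(-1 + ((-3 + 4) + 5)) = -6*(-1 + (1 + 5)) = -6*(-1 + 6) = -6*5 = -1*30 = -30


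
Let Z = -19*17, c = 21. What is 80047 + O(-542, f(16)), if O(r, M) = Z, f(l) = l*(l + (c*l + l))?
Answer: 79724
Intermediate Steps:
f(l) = 23*l² (f(l) = l*(l + (21*l + l)) = l*(l + 22*l) = l*(23*l) = 23*l²)
Z = -323
O(r, M) = -323
80047 + O(-542, f(16)) = 80047 - 323 = 79724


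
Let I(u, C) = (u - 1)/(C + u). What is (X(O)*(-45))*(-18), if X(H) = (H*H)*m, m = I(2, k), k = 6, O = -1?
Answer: 405/4 ≈ 101.25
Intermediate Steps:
I(u, C) = (-1 + u)/(C + u)
m = ⅛ (m = (-1 + 2)/(6 + 2) = 1/8 = (⅛)*1 = ⅛ ≈ 0.12500)
X(H) = H²/8 (X(H) = (H*H)*(⅛) = H²*(⅛) = H²/8)
(X(O)*(-45))*(-18) = (((⅛)*(-1)²)*(-45))*(-18) = (((⅛)*1)*(-45))*(-18) = ((⅛)*(-45))*(-18) = -45/8*(-18) = 405/4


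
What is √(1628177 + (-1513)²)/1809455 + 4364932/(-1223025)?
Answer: -4364932/1223025 + √3917346/1809455 ≈ -3.5679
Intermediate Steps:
√(1628177 + (-1513)²)/1809455 + 4364932/(-1223025) = √(1628177 + 2289169)*(1/1809455) + 4364932*(-1/1223025) = √3917346*(1/1809455) - 4364932/1223025 = √3917346/1809455 - 4364932/1223025 = -4364932/1223025 + √3917346/1809455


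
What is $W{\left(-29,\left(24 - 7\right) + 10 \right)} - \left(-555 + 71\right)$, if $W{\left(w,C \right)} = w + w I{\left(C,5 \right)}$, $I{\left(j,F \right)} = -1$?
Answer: $484$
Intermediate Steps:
$W{\left(w,C \right)} = 0$ ($W{\left(w,C \right)} = w + w \left(-1\right) = w - w = 0$)
$W{\left(-29,\left(24 - 7\right) + 10 \right)} - \left(-555 + 71\right) = 0 - \left(-555 + 71\right) = 0 - -484 = 0 + 484 = 484$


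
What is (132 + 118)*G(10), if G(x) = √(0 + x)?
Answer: 250*√10 ≈ 790.57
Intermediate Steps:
G(x) = √x
(132 + 118)*G(10) = (132 + 118)*√10 = 250*√10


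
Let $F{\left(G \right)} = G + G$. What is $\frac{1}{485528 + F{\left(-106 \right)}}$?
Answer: $\frac{1}{485316} \approx 2.0605 \cdot 10^{-6}$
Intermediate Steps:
$F{\left(G \right)} = 2 G$
$\frac{1}{485528 + F{\left(-106 \right)}} = \frac{1}{485528 + 2 \left(-106\right)} = \frac{1}{485528 - 212} = \frac{1}{485316}$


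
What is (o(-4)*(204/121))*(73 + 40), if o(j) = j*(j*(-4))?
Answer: -1475328/121 ≈ -12193.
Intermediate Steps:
o(j) = -4*j² (o(j) = j*(-4*j) = -4*j²)
(o(-4)*(204/121))*(73 + 40) = ((-4*(-4)²)*(204/121))*(73 + 40) = ((-4*16)*(204*(1/121)))*113 = -64*204/121*113 = -13056/121*113 = -1475328/121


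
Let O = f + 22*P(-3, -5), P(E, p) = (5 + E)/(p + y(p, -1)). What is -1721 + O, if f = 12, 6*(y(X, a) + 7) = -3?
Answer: -42813/25 ≈ -1712.5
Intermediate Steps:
y(X, a) = -15/2 (y(X, a) = -7 + (⅙)*(-3) = -7 - ½ = -15/2)
P(E, p) = (5 + E)/(-15/2 + p) (P(E, p) = (5 + E)/(p - 15/2) = (5 + E)/(-15/2 + p))
O = 212/25 (O = 12 + 22*(2*(5 - 3)/(-15 + 2*(-5))) = 12 + 22*(2*2/(-15 - 10)) = 12 + 22*(2*2/(-25)) = 12 + 22*(2*(-1/25)*2) = 12 + 22*(-4/25) = 12 - 88/25 = 212/25 ≈ 8.4800)
-1721 + O = -1721 + 212/25 = -42813/25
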